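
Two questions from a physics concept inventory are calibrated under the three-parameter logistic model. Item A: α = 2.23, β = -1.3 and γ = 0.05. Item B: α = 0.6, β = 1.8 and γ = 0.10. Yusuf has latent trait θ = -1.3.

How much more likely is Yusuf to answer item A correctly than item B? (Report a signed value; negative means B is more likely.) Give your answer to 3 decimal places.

P(θ) = γ + (1 − γ) · 1 / (1 + exp(−α(θ − β)))
P_A = 0.5250
P_B = 0.2212
P_A − P_B = 0.3038

0.304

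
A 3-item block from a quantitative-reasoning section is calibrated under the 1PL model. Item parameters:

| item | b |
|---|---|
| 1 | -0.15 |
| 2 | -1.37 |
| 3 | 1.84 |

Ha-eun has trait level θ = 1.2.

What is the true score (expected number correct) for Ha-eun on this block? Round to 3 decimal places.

2.068

P(θ) = 1 / (1 + exp(−(θ − b)))
P_1 = 1/(1+e^{-1.3500}) = 0.7941
P_2 = 1/(1+e^{-2.5700}) = 0.9289
P_3 = 1/(1+e^{0.6400}) = 0.3452
E[score] = 0.7941 + 0.9289 + 0.3452 = 2.0683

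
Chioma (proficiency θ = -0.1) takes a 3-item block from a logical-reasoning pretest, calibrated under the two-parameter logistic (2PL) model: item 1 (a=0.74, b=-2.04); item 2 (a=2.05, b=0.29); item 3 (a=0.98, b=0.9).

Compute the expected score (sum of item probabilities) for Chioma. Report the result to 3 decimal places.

P(θ) = 1 / (1 + exp(−a(θ − b)))
P_1 = 1/(1+e^{-1.4356}) = 0.8078
P_2 = 1/(1+e^{0.7995}) = 0.3101
P_3 = 1/(1+e^{0.9800}) = 0.2729
E[score] = 0.8078 + 0.3101 + 0.2729 = 1.3908

1.391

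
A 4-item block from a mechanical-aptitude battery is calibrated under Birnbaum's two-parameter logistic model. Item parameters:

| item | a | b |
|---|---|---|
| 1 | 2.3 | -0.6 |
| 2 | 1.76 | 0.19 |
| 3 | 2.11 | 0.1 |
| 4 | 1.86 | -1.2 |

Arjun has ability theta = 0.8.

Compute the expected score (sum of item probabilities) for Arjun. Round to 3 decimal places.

3.497

P(theta) = 1 / (1 + exp(−a(theta − b)))
P_1 = 1/(1+e^{-3.2200}) = 0.9616
P_2 = 1/(1+e^{-1.0736}) = 0.7453
P_3 = 1/(1+e^{-1.4770}) = 0.8141
P_4 = 1/(1+e^{-3.7200}) = 0.9763
E[score] = 0.9616 + 0.7453 + 0.8141 + 0.9763 = 3.4973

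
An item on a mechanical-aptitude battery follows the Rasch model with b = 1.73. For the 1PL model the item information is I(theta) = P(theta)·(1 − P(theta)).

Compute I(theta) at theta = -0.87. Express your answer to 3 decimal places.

0.064

P = 1/(1+e^{2.6000}) = 0.0691
P(1−P) = 0.0691 × 0.9309 = 0.0644
I = P(1−P) = 0.06436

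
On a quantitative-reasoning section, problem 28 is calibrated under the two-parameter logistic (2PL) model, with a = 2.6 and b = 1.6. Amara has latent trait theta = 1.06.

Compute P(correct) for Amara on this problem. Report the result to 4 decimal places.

0.1972

P(theta) = 1 / (1 + exp(−a(theta − b)))
Exponent: 2.6 × (1.06 − 1.6) = -1.4040
1/(1 + e^{1.4040}) = 0.1972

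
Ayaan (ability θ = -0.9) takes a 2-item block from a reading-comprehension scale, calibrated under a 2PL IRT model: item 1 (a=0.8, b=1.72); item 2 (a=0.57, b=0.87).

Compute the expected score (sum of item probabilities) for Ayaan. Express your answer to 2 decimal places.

0.38

P(θ) = 1 / (1 + exp(−a(θ − b)))
P_1 = 1/(1+e^{2.0960}) = 0.1095
P_2 = 1/(1+e^{1.0089}) = 0.2672
E[score] = 0.1095 + 0.2672 = 0.3767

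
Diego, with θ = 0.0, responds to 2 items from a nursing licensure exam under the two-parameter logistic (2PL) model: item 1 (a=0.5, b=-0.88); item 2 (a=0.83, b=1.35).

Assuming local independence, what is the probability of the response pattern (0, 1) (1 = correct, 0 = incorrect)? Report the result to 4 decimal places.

P(θ) = 1 / (1 + exp(−a(θ − b)))
P_1 = 1/(1+e^{-0.4400}) = 0.6083
P_2 = 1/(1+e^{1.1205}) = 0.2459
L = (1−P_1) × P_2 = 0.3917 × 0.2459 = 0.09634

0.0963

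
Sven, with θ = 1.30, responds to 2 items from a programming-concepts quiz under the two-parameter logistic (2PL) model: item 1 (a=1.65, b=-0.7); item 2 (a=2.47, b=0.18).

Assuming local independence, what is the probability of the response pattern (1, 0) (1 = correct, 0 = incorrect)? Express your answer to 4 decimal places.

P(θ) = 1 / (1 + exp(−a(θ − b)))
P_1 = 1/(1+e^{-3.3000}) = 0.9644
P_2 = 1/(1+e^{-2.7664}) = 0.9408
L = P_1 × (1−P_2) = 0.9644 × 0.0592 = 0.05706

0.0571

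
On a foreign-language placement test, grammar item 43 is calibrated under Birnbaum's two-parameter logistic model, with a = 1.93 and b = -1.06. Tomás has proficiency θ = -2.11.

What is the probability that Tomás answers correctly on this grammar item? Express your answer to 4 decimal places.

0.1164

P(θ) = 1 / (1 + exp(−a(θ − b)))
Exponent: 1.93 × (-2.11 − (-1.06)) = -2.0265
1/(1 + e^{2.0265}) = 0.1164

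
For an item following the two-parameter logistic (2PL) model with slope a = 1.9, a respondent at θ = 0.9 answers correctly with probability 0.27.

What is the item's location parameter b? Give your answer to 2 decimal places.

1.42

P(θ) = 1 / (1 + exp(−a(θ − b)))
logit(0.27) = ln(0.27/0.73) = -0.9946
b = θ − logit/(a) = 0.9 − (-0.9946)/1.9000 = 1.4235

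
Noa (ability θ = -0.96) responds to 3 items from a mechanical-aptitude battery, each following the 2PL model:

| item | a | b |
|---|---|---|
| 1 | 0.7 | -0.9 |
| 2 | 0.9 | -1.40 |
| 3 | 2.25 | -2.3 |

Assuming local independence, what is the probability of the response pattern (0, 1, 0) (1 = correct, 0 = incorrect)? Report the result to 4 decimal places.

0.0143

P(θ) = 1 / (1 + exp(−a(θ − b)))
P_1 = 1/(1+e^{0.0420}) = 0.4895
P_2 = 1/(1+e^{-0.3960}) = 0.5977
P_3 = 1/(1+e^{-3.0150}) = 0.9532
L = (1−P_1) × P_2 × (1−P_3) = 0.5105 × 0.5977 × 0.0468 = 0.01427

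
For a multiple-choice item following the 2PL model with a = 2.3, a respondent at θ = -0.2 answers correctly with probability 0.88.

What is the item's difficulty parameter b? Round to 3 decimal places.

-1.066

P(θ) = 1 / (1 + exp(−a(θ − b)))
logit(0.88) = ln(0.88/0.12) = 1.9924
b = θ − logit/(a) = -0.2 − 1.9924/2.3000 = -1.0663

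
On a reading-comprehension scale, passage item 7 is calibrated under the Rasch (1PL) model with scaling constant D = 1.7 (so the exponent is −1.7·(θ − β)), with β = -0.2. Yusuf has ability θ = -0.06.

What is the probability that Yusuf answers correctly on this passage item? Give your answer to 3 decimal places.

P(θ) = 1 / (1 + exp(−D·(θ − β)))
Exponent: 1.7 × (-0.06 − (-0.2)) = 0.2380
1/(1 + e^{-0.2380}) = 0.5592
P = 0.5592

0.559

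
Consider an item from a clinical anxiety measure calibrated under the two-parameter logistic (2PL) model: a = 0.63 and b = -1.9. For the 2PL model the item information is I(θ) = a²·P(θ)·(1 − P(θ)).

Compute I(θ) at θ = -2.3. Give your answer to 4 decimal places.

P = 1/(1+e^{0.2520}) = 0.4373
P(1−P) = 0.4373 × 0.5627 = 0.2461
I = a² × P(1−P) = 0.63² × 0.2461 = 0.09767

0.0977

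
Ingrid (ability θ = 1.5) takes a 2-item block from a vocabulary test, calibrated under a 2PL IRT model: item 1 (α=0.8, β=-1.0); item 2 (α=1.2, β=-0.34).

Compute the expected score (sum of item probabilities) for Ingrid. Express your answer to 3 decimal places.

1.782

P(θ) = 1 / (1 + exp(−α(θ − β)))
P_1 = 1/(1+e^{-2.0000}) = 0.8808
P_2 = 1/(1+e^{-2.2080}) = 0.9010
E[score] = 0.8808 + 0.9010 = 1.7818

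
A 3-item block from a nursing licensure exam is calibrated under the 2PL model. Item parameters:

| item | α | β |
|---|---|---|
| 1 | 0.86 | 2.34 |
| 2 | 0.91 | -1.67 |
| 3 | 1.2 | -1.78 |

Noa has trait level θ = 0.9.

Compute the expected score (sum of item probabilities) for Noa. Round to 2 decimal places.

2.10

P(θ) = 1 / (1 + exp(−α(θ − β)))
P_1 = 1/(1+e^{1.2384}) = 0.2247
P_2 = 1/(1+e^{-2.3387}) = 0.9120
P_3 = 1/(1+e^{-3.2160}) = 0.9614
E[score] = 0.2247 + 0.9120 + 0.9614 = 2.0982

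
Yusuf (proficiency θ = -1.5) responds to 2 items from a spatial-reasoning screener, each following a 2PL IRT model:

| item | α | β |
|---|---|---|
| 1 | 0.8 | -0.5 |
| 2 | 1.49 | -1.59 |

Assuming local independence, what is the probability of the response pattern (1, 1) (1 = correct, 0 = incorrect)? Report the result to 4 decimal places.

0.1654

P(θ) = 1 / (1 + exp(−α(θ − β)))
P_1 = 1/(1+e^{0.8000}) = 0.3100
P_2 = 1/(1+e^{-0.1341}) = 0.5335
L = P_1 × P_2 = 0.3100 × 0.5335 = 0.16539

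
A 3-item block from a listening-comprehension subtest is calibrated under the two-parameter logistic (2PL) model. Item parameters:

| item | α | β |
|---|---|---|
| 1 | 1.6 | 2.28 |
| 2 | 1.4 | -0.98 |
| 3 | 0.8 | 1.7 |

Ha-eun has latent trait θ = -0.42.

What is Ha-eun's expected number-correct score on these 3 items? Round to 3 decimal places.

P(θ) = 1 / (1 + exp(−α(θ − β)))
P_1 = 1/(1+e^{4.3200}) = 0.0131
P_2 = 1/(1+e^{-0.7840}) = 0.6865
P_3 = 1/(1+e^{1.6960}) = 0.1550
E[score] = 0.0131 + 0.6865 + 0.1550 = 0.8547

0.855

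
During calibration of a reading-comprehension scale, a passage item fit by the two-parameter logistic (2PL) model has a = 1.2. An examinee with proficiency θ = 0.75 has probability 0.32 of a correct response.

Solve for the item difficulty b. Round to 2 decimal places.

1.38

P(θ) = 1 / (1 + exp(−a(θ − b)))
logit(0.32) = ln(0.32/0.68) = -0.7538
b = θ − logit/(a) = 0.75 − (-0.7538)/1.2000 = 1.3781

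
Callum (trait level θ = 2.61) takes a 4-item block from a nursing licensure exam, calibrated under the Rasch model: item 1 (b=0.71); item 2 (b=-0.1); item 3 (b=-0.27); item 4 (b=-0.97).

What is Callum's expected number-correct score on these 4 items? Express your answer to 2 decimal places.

P(θ) = 1 / (1 + exp(−(θ − b)))
P_1 = 1/(1+e^{-1.9000}) = 0.8699
P_2 = 1/(1+e^{-2.7100}) = 0.9376
P_3 = 1/(1+e^{-2.8800}) = 0.9468
P_4 = 1/(1+e^{-3.5800}) = 0.9729
E[score] = 0.8699 + 0.9376 + 0.9468 + 0.9729 = 3.7272

3.73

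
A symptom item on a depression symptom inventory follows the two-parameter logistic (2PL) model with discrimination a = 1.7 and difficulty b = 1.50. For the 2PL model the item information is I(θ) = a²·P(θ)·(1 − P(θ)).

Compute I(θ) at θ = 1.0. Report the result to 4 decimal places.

0.6062

P = 1/(1+e^{0.8500}) = 0.2994
P(1−P) = 0.2994 × 0.7006 = 0.2098
I = a² × P(1−P) = 1.7² × 0.2098 = 0.60624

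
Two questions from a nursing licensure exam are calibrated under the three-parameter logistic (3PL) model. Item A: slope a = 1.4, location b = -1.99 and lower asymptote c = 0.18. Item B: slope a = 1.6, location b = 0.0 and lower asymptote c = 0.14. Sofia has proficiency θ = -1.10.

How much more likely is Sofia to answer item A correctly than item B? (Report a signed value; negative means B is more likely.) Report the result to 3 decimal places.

P(θ) = c + (1 − c) · 1 / (1 + exp(−a(θ − b)))
P_A = 0.8168
P_B = 0.2662
P_A − P_B = 0.5506

0.551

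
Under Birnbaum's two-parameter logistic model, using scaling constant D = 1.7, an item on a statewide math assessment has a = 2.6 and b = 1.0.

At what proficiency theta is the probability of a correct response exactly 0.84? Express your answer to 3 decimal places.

1.375

P(theta) = 1 / (1 + exp(−D·a(theta − b)))
logit = ln(0.8400/0.1600) = 1.6582
theta = b + logit/(1.7·a) = 1.0 + 1.6582/4.4200 = 1.3752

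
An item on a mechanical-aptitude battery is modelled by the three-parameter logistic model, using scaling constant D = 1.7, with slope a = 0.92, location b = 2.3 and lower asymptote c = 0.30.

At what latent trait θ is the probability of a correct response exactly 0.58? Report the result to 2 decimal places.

2.04

P(θ) = c + (1 − c) · 1 / (1 + exp(−D·a(θ − b)))
Remove guessing floor: (0.58 − 0.30)/(1 − 0.30) = 0.4000
logit = ln(0.4000/0.6000) = -0.4055
θ = b + logit/(1.7·a) = 2.3 + (-0.4055)/1.5640 = 2.0408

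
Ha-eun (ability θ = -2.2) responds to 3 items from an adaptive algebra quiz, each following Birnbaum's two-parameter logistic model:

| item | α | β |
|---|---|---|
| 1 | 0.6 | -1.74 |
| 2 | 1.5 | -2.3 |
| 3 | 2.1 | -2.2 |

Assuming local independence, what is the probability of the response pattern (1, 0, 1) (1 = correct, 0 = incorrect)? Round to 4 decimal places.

P(θ) = 1 / (1 + exp(−α(θ − β)))
P_1 = 1/(1+e^{0.2760}) = 0.4314
P_2 = 1/(1+e^{-0.1500}) = 0.5374
P_3 = 1/(1+e^{0.0000}) = 0.5000
L = P_1 × (1−P_2) × P_3 = 0.4314 × 0.4626 × 0.5000 = 0.09978

0.0998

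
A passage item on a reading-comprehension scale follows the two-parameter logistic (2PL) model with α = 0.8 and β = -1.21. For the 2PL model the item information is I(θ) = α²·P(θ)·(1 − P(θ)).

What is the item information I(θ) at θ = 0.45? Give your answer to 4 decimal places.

P = 1/(1+e^{-1.3280}) = 0.7905
P(1−P) = 0.7905 × 0.2095 = 0.1656
I = α² × P(1−P) = 0.8² × 0.1656 = 0.10599

0.1060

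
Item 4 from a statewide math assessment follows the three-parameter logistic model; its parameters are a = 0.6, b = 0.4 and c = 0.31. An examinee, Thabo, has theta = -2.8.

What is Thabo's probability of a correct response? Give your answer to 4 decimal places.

0.3982

P(theta) = c + (1 − c) · 1 / (1 + exp(−a(theta − b)))
Exponent: 0.6 × (-2.8 − 0.4) = -1.9200
1/(1 + e^{1.9200}) = 0.1279
P = 0.31 + 0.69 × 0.1279 = 0.3982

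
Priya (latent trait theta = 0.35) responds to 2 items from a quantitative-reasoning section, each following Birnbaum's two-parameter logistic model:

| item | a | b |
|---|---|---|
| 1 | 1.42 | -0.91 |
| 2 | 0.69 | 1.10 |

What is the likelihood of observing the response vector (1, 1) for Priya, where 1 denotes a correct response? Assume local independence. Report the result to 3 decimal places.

P(theta) = 1 / (1 + exp(−a(theta − b)))
P_1 = 1/(1+e^{-1.7892}) = 0.8568
P_2 = 1/(1+e^{0.5175}) = 0.3734
L = P_1 × P_2 = 0.8568 × 0.3734 = 0.31997

0.320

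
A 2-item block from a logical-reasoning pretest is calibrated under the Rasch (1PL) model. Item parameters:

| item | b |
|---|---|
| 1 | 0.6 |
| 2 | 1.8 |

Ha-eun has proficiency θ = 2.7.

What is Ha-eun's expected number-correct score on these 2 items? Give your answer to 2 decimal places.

P(θ) = 1 / (1 + exp(−(θ − b)))
P_1 = 1/(1+e^{-2.1000}) = 0.8909
P_2 = 1/(1+e^{-0.9000}) = 0.7109
E[score] = 0.8909 + 0.7109 = 1.6019

1.60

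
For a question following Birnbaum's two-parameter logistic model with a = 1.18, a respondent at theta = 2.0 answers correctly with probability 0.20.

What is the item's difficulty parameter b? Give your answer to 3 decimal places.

P(theta) = 1 / (1 + exp(−a(theta − b)))
logit(0.20) = ln(0.20/0.80) = -1.3863
b = theta − logit/(a) = 2.0 − (-1.3863)/1.1800 = 3.1748

3.175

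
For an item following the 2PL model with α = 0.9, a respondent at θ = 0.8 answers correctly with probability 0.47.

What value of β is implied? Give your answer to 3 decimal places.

0.933

P(θ) = 1 / (1 + exp(−α(θ − β)))
logit(0.47) = ln(0.47/0.53) = -0.1201
β = θ − logit/(α) = 0.8 − (-0.1201)/0.9000 = 0.9335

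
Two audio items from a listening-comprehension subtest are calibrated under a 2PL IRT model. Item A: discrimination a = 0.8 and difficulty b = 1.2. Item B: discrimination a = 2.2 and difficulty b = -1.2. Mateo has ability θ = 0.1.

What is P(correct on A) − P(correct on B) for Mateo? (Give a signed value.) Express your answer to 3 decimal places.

P(θ) = 1 / (1 + exp(−a(θ − b)))
P_A = 0.2932
P_B = 0.9458
P_A − P_B = -0.6527

-0.653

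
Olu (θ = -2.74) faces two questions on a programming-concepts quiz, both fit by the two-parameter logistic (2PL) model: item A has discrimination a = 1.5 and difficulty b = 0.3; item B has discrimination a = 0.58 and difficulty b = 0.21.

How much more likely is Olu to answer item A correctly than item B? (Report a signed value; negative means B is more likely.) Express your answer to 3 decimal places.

P(θ) = 1 / (1 + exp(−a(θ − b)))
P_A = 0.0104
P_B = 0.1530
P_A − P_B = -0.1427

-0.143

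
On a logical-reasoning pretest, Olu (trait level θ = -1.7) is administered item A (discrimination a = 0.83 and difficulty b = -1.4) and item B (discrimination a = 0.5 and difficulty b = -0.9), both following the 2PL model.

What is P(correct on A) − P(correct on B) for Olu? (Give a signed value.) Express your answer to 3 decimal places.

0.037

P(θ) = 1 / (1 + exp(−a(θ − b)))
P_A = 0.4381
P_B = 0.4013
P_A − P_B = 0.0368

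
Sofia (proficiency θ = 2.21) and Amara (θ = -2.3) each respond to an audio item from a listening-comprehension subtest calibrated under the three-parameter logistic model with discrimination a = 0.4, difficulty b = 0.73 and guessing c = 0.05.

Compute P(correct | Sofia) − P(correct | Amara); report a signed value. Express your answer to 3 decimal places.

0.394

P(θ) = c + (1 − c) · 1 / (1 + exp(−a(θ − b)))
P(Sofia) = 0.6616  [exponent 0.5920]
P(Amara) = 0.2679  [exponent -1.2120]
Difference = 0.6616 − 0.2679 = 0.3938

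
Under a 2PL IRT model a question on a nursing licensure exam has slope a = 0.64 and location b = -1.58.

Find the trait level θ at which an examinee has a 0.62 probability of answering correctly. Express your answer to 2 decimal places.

-0.82

P(θ) = 1 / (1 + exp(−a(θ − b)))
logit = ln(0.6200/0.3800) = 0.4895
θ = b + logit/(a) = -1.58 + 0.4895/0.6400 = -0.8151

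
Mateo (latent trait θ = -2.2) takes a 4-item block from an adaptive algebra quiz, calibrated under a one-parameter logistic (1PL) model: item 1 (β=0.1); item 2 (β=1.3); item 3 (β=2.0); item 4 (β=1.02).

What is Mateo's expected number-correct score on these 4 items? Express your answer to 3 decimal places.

0.174

P(θ) = 1 / (1 + exp(−(θ − β)))
P_1 = 1/(1+e^{2.3000}) = 0.0911
P_2 = 1/(1+e^{3.5000}) = 0.0293
P_3 = 1/(1+e^{4.2000}) = 0.0148
P_4 = 1/(1+e^{3.2200}) = 0.0384
E[score] = 0.0911 + 0.0293 + 0.0148 + 0.0384 = 0.1736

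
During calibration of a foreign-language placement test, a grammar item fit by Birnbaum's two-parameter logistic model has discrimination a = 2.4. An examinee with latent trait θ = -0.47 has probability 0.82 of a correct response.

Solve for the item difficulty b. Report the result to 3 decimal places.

-1.102

P(θ) = 1 / (1 + exp(−a(θ − b)))
logit(0.82) = ln(0.82/0.18) = 1.5163
b = θ − logit/(a) = -0.47 − 1.5163/2.4000 = -1.1018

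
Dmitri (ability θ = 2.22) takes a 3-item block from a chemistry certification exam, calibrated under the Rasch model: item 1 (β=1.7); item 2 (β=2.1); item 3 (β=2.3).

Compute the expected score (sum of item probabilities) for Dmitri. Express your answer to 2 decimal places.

P(θ) = 1 / (1 + exp(−(θ − β)))
P_1 = 1/(1+e^{-0.5200}) = 0.6271
P_2 = 1/(1+e^{-0.1200}) = 0.5300
P_3 = 1/(1+e^{0.0800}) = 0.4800
E[score] = 0.6271 + 0.5300 + 0.4800 = 1.6371

1.64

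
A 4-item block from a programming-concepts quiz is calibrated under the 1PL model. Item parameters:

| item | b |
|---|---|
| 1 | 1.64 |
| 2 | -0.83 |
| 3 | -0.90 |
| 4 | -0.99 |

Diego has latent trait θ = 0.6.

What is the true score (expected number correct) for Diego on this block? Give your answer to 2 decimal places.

2.72

P(θ) = 1 / (1 + exp(−(θ − b)))
P_1 = 1/(1+e^{1.0400}) = 0.2611
P_2 = 1/(1+e^{-1.4300}) = 0.8069
P_3 = 1/(1+e^{-1.5000}) = 0.8176
P_4 = 1/(1+e^{-1.5900}) = 0.8306
E[score] = 0.2611 + 0.8069 + 0.8176 + 0.8306 = 2.7162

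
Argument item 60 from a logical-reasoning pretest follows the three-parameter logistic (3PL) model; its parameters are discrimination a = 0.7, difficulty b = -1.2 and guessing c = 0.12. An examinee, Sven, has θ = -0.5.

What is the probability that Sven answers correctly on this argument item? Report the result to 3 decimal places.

P(θ) = c + (1 − c) · 1 / (1 + exp(−a(θ − b)))
Exponent: 0.7 × (-0.5 − (-1.2)) = 0.4900
1/(1 + e^{-0.4900}) = 0.6201
P = 0.12 + 0.88 × 0.6201 = 0.6657

0.666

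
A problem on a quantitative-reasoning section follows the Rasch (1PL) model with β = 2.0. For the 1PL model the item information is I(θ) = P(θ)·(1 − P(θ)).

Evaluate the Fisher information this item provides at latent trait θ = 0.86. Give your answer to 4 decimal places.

0.1836

P = 1/(1+e^{1.1400}) = 0.2423
P(1−P) = 0.2423 × 0.7577 = 0.1836
I = P(1−P) = 0.18360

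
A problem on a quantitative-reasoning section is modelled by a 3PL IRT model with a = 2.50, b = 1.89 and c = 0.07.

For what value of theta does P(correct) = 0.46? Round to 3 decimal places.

P(theta) = c + (1 − c) · 1 / (1 + exp(−a(theta − b)))
Remove guessing floor: (0.46 − 0.07)/(1 − 0.07) = 0.4194
logit = ln(0.4194/0.5806) = -0.3254
theta = b + logit/(a) = 1.89 + (-0.3254)/2.5000 = 1.7598

1.760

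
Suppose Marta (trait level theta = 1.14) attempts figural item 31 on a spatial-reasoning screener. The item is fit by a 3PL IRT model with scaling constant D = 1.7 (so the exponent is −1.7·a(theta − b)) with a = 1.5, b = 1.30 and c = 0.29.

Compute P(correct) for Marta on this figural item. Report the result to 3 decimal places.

P(theta) = c + (1 − c) · 1 / (1 + exp(−D·a(theta − b)))
Exponent: 1.7 × 1.5 × (1.14 − 1.30) = -0.4080
1/(1 + e^{0.4080}) = 0.3994
P = 0.29 + 0.71 × 0.3994 = 0.5736

0.574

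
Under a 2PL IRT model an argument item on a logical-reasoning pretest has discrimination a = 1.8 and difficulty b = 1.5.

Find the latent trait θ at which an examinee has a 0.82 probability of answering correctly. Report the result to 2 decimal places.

P(θ) = 1 / (1 + exp(−a(θ − b)))
logit = ln(0.8200/0.1800) = 1.5163
θ = b + logit/(a) = 1.5 + 1.5163/1.8000 = 2.3424

2.34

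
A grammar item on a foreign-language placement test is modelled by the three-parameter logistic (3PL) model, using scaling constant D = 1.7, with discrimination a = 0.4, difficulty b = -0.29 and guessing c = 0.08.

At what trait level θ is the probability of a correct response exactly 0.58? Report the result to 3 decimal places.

-0.034

P(θ) = c + (1 − c) · 1 / (1 + exp(−D·a(θ − b)))
Remove guessing floor: (0.58 − 0.08)/(1 − 0.08) = 0.5435
logit = ln(0.5435/0.4565) = 0.1744
θ = b + logit/(1.7·a) = -0.29 + 0.1744/0.6800 = -0.0336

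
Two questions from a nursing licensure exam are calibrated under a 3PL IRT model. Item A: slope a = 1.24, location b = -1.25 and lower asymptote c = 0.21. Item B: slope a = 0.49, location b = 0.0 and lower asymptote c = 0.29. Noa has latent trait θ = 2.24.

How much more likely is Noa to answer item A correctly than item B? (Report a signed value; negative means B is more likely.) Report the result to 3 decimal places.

0.167

P(θ) = c + (1 − c) · 1 / (1 + exp(−a(θ − b)))
P_A = 0.9897
P_B = 0.8224
P_A − P_B = 0.1673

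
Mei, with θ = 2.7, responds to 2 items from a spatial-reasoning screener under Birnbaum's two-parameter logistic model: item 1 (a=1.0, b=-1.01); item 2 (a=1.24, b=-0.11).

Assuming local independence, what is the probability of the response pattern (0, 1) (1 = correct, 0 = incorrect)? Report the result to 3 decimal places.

0.023

P(θ) = 1 / (1 + exp(−a(θ − b)))
P_1 = 1/(1+e^{-3.7100}) = 0.9761
P_2 = 1/(1+e^{-3.4844}) = 0.9702
L = (1−P_1) × P_2 = 0.0239 × 0.9702 = 0.02318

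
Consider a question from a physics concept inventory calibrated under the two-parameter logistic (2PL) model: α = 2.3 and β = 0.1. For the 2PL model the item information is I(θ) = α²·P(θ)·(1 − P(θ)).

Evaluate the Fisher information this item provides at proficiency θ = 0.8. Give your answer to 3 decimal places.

0.734

P = 1/(1+e^{-1.6100}) = 0.8334
P(1−P) = 0.8334 × 0.1666 = 0.1388
I = α² × P(1−P) = 2.3² × 0.1388 = 0.73445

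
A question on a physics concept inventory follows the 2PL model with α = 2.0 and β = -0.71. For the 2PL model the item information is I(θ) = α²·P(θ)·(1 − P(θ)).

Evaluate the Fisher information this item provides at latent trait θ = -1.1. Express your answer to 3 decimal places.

P = 1/(1+e^{0.7800}) = 0.3143
P(1−P) = 0.3143 × 0.6857 = 0.2155
I = α² × P(1−P) = 2.0² × 0.2155 = 0.86209

0.862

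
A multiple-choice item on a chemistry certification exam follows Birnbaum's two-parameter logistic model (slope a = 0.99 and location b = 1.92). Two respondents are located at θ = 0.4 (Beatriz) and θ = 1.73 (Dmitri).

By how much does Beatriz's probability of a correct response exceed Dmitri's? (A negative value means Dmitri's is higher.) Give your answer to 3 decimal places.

P(θ) = 1 / (1 + exp(−a(θ − b)))
P(Beatriz) = 0.1817  [exponent -1.5048]
P(Dmitri) = 0.4531  [exponent -0.1881]
Difference = 0.1817 − 0.4531 = -0.2714

-0.271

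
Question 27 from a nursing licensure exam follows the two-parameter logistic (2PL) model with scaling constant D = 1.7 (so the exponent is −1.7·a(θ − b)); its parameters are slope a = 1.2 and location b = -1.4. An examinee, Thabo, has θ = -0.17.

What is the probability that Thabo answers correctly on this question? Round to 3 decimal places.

P(θ) = 1 / (1 + exp(−D·a(θ − b)))
Exponent: 1.7 × 1.2 × (-0.17 − (-1.4)) = 2.5092
1/(1 + e^{-2.5092}) = 0.9248
P = 0.9248

0.925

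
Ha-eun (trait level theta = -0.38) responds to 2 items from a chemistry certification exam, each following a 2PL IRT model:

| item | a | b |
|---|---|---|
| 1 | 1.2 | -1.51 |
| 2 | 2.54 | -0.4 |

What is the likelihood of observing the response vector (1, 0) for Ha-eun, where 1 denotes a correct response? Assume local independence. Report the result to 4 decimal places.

0.3875

P(theta) = 1 / (1 + exp(−a(theta − b)))
P_1 = 1/(1+e^{-1.3560}) = 0.7951
P_2 = 1/(1+e^{-0.0508}) = 0.5127
L = P_1 × (1−P_2) = 0.7951 × 0.4873 = 0.38746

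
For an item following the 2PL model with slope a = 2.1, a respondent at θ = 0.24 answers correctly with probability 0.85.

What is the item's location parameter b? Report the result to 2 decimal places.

P(θ) = 1 / (1 + exp(−a(θ − b)))
logit(0.85) = ln(0.85/0.15) = 1.7346
b = θ − logit/(a) = 0.24 − 1.7346/2.1000 = -0.5860

-0.59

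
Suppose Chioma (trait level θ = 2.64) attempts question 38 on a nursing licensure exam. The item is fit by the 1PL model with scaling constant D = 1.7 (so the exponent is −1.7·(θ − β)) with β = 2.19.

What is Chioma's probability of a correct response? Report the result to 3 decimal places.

0.682

P(θ) = 1 / (1 + exp(−D·(θ − β)))
Exponent: 1.7 × (2.64 − 2.19) = 0.7650
1/(1 + e^{-0.7650}) = 0.6824
P = 0.6824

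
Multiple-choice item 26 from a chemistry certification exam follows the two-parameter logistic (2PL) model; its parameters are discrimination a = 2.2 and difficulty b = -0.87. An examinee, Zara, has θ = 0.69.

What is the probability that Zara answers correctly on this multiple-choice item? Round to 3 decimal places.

P(θ) = 1 / (1 + exp(−a(θ − b)))
Exponent: 2.2 × (0.69 − (-0.87)) = 3.4320
1/(1 + e^{-3.4320}) = 0.9687

0.969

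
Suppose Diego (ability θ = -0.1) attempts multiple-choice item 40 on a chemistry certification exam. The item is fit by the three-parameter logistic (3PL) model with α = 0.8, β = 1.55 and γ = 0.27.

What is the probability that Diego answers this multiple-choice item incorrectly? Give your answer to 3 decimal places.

0.576

P(θ) = γ + (1 − γ) · 1 / (1 + exp(−α(θ − β)))
Exponent: 0.8 × (-0.1 − 1.55) = -1.3200
1/(1 + e^{1.3200}) = 0.2108
P = 0.27 + 0.73 × 0.2108 = 0.4239
P(incorrect) = 1 − 0.4239 = 0.5761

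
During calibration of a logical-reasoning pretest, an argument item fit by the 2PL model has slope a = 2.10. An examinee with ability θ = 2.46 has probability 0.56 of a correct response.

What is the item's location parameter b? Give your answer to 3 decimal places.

P(θ) = 1 / (1 + exp(−a(θ − b)))
logit(0.56) = ln(0.56/0.44) = 0.2412
b = θ − logit/(a) = 2.46 − 0.2412/2.1000 = 2.3452

2.345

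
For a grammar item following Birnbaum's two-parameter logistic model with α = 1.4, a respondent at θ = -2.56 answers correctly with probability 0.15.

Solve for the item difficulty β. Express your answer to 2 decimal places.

-1.32

P(θ) = 1 / (1 + exp(−α(θ − β)))
logit(0.15) = ln(0.15/0.85) = -1.7346
β = θ − logit/(α) = -2.56 − (-1.7346)/1.4000 = -1.3210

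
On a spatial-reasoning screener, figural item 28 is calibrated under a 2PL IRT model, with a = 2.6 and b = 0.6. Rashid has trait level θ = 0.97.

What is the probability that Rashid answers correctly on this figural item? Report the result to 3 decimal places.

0.724

P(θ) = 1 / (1 + exp(−a(θ − b)))
Exponent: 2.6 × (0.97 − 0.6) = 0.9620
1/(1 + e^{-0.9620}) = 0.7235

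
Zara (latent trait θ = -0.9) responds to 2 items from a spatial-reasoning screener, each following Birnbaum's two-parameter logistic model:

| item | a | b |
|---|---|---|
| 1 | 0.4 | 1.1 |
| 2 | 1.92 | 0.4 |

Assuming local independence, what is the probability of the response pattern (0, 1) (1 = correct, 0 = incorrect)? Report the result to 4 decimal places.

P(θ) = 1 / (1 + exp(−a(θ − b)))
P_1 = 1/(1+e^{0.8000}) = 0.3100
P_2 = 1/(1+e^{2.4960}) = 0.0761
L = (1−P_1) × P_2 = 0.6900 × 0.0761 = 0.05253

0.0525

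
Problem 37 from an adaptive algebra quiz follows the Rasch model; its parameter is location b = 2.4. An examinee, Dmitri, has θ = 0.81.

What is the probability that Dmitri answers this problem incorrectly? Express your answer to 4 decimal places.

P(θ) = 1 / (1 + exp(−(θ − b)))
Exponent: (0.81 − 2.4) = -1.5900
1/(1 + e^{1.5900}) = 0.1694
P = 0.1694
P(incorrect) = 1 − 0.1694 = 0.8306

0.8306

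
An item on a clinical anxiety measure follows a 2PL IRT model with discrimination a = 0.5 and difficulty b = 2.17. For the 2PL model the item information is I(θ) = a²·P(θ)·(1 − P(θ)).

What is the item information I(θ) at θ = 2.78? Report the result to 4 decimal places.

0.0611

P = 1/(1+e^{-0.3050}) = 0.5757
P(1−P) = 0.5757 × 0.4243 = 0.2443
I = a² × P(1−P) = 0.5² × 0.2443 = 0.06107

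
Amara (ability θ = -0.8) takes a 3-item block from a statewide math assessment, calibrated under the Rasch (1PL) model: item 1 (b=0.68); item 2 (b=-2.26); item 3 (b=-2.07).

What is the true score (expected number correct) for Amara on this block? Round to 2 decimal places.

P(θ) = 1 / (1 + exp(−(θ − b)))
P_1 = 1/(1+e^{1.4800}) = 0.1854
P_2 = 1/(1+e^{-1.4600}) = 0.8115
P_3 = 1/(1+e^{-1.2700}) = 0.7807
E[score] = 0.1854 + 0.8115 + 0.7807 = 1.7777

1.78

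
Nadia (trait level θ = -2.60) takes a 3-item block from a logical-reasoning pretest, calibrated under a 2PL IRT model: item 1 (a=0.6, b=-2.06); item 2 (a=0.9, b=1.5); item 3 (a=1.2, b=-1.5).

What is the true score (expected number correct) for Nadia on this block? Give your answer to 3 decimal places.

0.655

P(θ) = 1 / (1 + exp(−a(θ − b)))
P_1 = 1/(1+e^{0.3240}) = 0.4197
P_2 = 1/(1+e^{3.6900}) = 0.0244
P_3 = 1/(1+e^{1.3200}) = 0.2108
E[score] = 0.4197 + 0.0244 + 0.2108 = 0.6549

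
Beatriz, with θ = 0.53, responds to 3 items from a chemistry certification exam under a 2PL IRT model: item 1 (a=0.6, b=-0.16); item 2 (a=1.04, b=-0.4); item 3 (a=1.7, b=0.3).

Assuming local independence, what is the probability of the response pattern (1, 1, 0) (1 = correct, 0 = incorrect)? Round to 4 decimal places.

0.1760

P(θ) = 1 / (1 + exp(−a(θ − b)))
P_1 = 1/(1+e^{-0.4140}) = 0.6020
P_2 = 1/(1+e^{-0.9672}) = 0.7246
P_3 = 1/(1+e^{-0.3910}) = 0.5965
L = P_1 × P_2 × (1−P_3) = 0.6020 × 0.7246 × 0.4035 = 0.17600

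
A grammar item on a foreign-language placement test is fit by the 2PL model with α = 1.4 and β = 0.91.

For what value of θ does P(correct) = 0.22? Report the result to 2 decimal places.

P(θ) = 1 / (1 + exp(−α(θ − β)))
logit = ln(0.2200/0.7800) = -1.2657
θ = β + logit/(α) = 0.91 + (-1.2657)/1.4000 = 0.0060

0.01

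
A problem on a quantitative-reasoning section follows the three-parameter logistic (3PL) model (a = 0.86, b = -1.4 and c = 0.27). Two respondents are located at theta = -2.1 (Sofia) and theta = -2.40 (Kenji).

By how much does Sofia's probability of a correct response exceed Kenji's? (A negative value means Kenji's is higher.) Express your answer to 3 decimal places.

P(theta) = c + (1 − c) · 1 / (1 + exp(−a(theta − b)))
P(Sofia) = 0.5283  [exponent -0.6020]
P(Kenji) = 0.4871  [exponent -0.8600]
Difference = 0.5283 − 0.4871 = 0.0413

0.041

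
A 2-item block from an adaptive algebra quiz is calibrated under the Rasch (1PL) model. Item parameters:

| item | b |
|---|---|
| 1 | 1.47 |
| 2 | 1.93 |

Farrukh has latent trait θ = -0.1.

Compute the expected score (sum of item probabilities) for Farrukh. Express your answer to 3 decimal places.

0.288

P(θ) = 1 / (1 + exp(−(θ − b)))
P_1 = 1/(1+e^{1.5700}) = 0.1722
P_2 = 1/(1+e^{2.0300}) = 0.1161
E[score] = 0.1722 + 0.1161 = 0.2883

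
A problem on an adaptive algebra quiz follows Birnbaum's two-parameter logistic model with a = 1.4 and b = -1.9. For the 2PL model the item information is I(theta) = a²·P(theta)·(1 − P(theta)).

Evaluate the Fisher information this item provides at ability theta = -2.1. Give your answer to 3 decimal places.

0.481

P = 1/(1+e^{0.2800}) = 0.4305
P(1−P) = 0.4305 × 0.5695 = 0.2452
I = a² × P(1−P) = 1.4² × 0.2452 = 0.48052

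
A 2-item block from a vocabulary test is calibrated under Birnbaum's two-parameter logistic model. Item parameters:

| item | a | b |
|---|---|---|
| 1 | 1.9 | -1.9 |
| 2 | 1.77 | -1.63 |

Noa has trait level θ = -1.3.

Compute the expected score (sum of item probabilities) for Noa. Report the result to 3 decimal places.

P(θ) = 1 / (1 + exp(−a(θ − b)))
P_1 = 1/(1+e^{-1.1400}) = 0.7577
P_2 = 1/(1+e^{-0.5841}) = 0.6420
E[score] = 0.7577 + 0.6420 = 1.3997

1.400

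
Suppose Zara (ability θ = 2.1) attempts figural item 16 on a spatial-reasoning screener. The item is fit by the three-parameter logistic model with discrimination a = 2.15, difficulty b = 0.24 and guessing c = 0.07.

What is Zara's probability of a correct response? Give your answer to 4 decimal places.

P(θ) = c + (1 − c) · 1 / (1 + exp(−a(θ − b)))
Exponent: 2.15 × (2.1 − 0.24) = 3.9990
1/(1 + e^{-3.9990}) = 0.9820
P = 0.07 + 0.93 × 0.9820 = 0.9833

0.9833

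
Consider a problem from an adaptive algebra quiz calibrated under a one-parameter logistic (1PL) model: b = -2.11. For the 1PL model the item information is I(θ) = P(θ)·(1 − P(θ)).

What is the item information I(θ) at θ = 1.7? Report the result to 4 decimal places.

0.0212

P = 1/(1+e^{-3.8100}) = 0.9783
P(1−P) = 0.9783 × 0.0217 = 0.0212
I = P(1−P) = 0.02120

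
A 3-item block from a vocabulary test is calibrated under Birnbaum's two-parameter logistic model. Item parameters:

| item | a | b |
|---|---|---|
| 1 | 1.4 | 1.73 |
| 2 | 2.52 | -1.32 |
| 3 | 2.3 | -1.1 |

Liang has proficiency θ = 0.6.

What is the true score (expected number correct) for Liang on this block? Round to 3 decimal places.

P(θ) = 1 / (1 + exp(−a(θ − b)))
P_1 = 1/(1+e^{1.5820}) = 0.1705
P_2 = 1/(1+e^{-4.8384}) = 0.9921
P_3 = 1/(1+e^{-3.9100}) = 0.9804
E[score] = 0.1705 + 0.9921 + 0.9804 = 2.1430

2.143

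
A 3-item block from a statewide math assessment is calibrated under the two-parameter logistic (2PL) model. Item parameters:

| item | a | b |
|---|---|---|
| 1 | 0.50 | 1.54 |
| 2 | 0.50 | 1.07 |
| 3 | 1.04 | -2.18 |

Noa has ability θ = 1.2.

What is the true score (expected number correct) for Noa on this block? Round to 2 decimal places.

P(θ) = 1 / (1 + exp(−a(θ − b)))
P_1 = 1/(1+e^{0.1700}) = 0.4576
P_2 = 1/(1+e^{-0.0650}) = 0.5162
P_3 = 1/(1+e^{-3.5152}) = 0.9711
E[score] = 0.4576 + 0.5162 + 0.9711 = 1.9450

1.94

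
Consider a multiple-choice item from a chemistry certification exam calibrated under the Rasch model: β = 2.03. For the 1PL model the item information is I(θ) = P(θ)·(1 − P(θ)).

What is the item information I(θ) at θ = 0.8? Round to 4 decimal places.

0.1750

P = 1/(1+e^{1.2300}) = 0.2262
P(1−P) = 0.2262 × 0.7738 = 0.1750
I = P(1−P) = 0.17502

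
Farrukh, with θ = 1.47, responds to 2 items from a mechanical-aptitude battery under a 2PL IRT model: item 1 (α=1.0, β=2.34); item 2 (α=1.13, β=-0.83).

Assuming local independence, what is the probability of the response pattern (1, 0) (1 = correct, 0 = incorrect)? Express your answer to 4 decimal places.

0.0204

P(θ) = 1 / (1 + exp(−α(θ − β)))
P_1 = 1/(1+e^{0.8700}) = 0.2953
P_2 = 1/(1+e^{-2.5990}) = 0.9308
L = P_1 × (1−P_2) = 0.2953 × 0.0692 = 0.02043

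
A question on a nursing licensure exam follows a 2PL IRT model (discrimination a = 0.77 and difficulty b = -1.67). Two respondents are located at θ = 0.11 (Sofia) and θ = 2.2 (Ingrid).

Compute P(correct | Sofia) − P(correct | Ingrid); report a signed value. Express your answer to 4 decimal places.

-0.1542

P(θ) = 1 / (1 + exp(−a(θ − b)))
P(Sofia) = 0.7975  [exponent 1.3706]
P(Ingrid) = 0.9517  [exponent 2.9799]
Difference = 0.7975 − 0.9517 = -0.1542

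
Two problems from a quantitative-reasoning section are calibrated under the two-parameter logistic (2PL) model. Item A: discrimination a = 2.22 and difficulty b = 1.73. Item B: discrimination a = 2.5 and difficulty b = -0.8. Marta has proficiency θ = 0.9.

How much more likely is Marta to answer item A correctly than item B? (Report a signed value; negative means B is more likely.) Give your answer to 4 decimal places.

-0.8492

P(θ) = 1 / (1 + exp(−a(θ − b)))
P_A = 0.1367
P_B = 0.9859
P_A − P_B = -0.8492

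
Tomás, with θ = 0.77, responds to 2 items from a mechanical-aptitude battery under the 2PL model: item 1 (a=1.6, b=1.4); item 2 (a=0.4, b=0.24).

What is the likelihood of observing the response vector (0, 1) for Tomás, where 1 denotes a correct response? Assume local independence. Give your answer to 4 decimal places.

0.4050

P(θ) = 1 / (1 + exp(−a(θ − b)))
P_1 = 1/(1+e^{1.0080}) = 0.2674
P_2 = 1/(1+e^{-0.2120}) = 0.5528
L = (1−P_1) × P_2 = 0.7326 × 0.5528 = 0.40500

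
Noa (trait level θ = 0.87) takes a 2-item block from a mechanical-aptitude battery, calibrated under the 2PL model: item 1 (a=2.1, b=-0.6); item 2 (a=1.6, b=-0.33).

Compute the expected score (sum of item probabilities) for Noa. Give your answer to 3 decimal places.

P(θ) = 1 / (1 + exp(−a(θ − b)))
P_1 = 1/(1+e^{-3.0870}) = 0.9564
P_2 = 1/(1+e^{-1.9200}) = 0.8721
E[score] = 0.9564 + 0.8721 = 1.8285

1.828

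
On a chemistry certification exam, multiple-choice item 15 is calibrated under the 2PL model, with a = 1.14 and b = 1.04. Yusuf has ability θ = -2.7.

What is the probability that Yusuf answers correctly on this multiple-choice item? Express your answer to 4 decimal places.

P(θ) = 1 / (1 + exp(−a(θ − b)))
Exponent: 1.14 × (-2.7 − 1.04) = -4.2636
1/(1 + e^{4.2636}) = 0.0139

0.0139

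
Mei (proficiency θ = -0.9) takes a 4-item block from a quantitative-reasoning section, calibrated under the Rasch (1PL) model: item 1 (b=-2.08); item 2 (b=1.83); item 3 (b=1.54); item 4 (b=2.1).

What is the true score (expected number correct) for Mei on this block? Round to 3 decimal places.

0.954

P(θ) = 1 / (1 + exp(−(θ − b)))
P_1 = 1/(1+e^{-1.1800}) = 0.7649
P_2 = 1/(1+e^{2.7300}) = 0.0612
P_3 = 1/(1+e^{2.4400}) = 0.0802
P_4 = 1/(1+e^{3.0000}) = 0.0474
E[score] = 0.7649 + 0.0612 + 0.0802 + 0.0474 = 0.9538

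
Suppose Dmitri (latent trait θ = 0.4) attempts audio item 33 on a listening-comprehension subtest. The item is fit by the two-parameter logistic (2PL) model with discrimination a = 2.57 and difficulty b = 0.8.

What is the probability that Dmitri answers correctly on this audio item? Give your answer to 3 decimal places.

P(θ) = 1 / (1 + exp(−a(θ − b)))
Exponent: 2.57 × (0.4 − 0.8) = -1.0280
1/(1 + e^{1.0280}) = 0.2635

0.263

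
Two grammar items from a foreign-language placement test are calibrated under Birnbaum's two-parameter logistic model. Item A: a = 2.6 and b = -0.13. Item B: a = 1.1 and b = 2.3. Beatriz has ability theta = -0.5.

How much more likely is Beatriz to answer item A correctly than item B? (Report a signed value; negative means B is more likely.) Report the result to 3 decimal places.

0.233

P(theta) = 1 / (1 + exp(−a(theta − b)))
P_A = 0.2765
P_B = 0.0439
P_A − P_B = 0.2325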